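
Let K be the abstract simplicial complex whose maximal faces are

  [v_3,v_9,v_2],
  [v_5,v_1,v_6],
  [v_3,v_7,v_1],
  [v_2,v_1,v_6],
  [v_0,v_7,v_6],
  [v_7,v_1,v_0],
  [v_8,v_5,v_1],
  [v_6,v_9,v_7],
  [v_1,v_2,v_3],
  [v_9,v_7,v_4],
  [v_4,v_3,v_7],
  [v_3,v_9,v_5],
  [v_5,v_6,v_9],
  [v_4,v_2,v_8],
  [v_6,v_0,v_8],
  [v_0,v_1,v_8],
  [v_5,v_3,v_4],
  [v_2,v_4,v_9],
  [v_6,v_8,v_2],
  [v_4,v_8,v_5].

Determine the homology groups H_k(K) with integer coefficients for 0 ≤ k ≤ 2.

K has 10 vertices, 30 edges, 20 triangles.
rank ∂_0 = 0, rank ∂_1 = 9 ⇒ b_0 = 10 − 0 − 9 = 1; all invariant factors of ∂_1 are 1 so no torsion. So H_0 = Z.
rank ∂_1 = 9, rank ∂_2 = 20 ⇒ b_1 = 30 − 9 − 20 = 1; ∂_2 has invariant factor(s) [2] giving torsion. So H_1 = Z ⊕ Z/2.
rank ∂_2 = 20, rank ∂_3 = 0 ⇒ b_2 = 20 − 20 − 0 = 0. So H_2 = 0.

H_0 = Z,  H_1 = Z ⊕ Z/2,  H_2 = 0.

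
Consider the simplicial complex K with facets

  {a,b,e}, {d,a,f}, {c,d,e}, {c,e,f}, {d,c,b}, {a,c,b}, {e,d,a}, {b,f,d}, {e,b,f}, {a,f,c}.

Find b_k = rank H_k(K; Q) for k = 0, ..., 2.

We work with the vertex ordering a < b < c < d < e < f. The simplices of K, each written with vertices in increasing order, are:

  0-simplices (6): a, b, c, d, e, f
  1-simplices (15): ab, ac, ad, ae, af, bc, bd, be, bf, cd, ce, cf, de, df, ef
  2-simplices (10): abc, abe, acf, ade, adf, bcd, bdf, bef, cde, cef

Hence C_0 ≅ Z^6, C_1 ≅ Z^15, C_2 ≅ Z^10.

The boundary map ∂_1: C_1 → C_0 maps an edge to its endpoints' difference, ∂[p,q] = q − p. For instance
  ∂cf = f − c.
This gives a 6×15 integer matrix of rank 5; reducing to Smith normal form yields diagonal entries (1,1,1,1,1).

∂_2: C_2 → C_1 maps a triangle to the signed sum of its edges. For instance
  ∂bcd = cd − bd + bc,
  ∂abc = bc − ac + ab.
The 15×10 boundary matrix has rank 10 and Smith normal form diag(1,1,1,1,1,1,1,1,1,2).

Now H_k = ker ∂_k / im ∂_{k+1}, so:

  H_0: rank C_0 − rank ∂_1 = 6 − 5 = 1, and the invariant factors of ∂_1 are all 1, so H_0 ≅ Z.
  H_1: rank ker ∂_1 − rank ∂_2 = (15 − 5) − 10 = 0, and ∂_2 has invariant factor 2 > 1, so H_1 ≅ Z/2Z.
  H_2: rank ker ∂_2 − rank ∂_3 = (10 − 10) − 0 = 0, and there is no ∂_3, so H_2 ≅ 0.

As a check, the Euler characteristic is 6 − 15 + 10 = 1, which agrees with 1 − 0 + 0 = 1.

Hence the Betti numbers are b_0 = 1, b_1 = 0, b_2 = 0.

b_0 = 1, b_1 = 0, b_2 = 0.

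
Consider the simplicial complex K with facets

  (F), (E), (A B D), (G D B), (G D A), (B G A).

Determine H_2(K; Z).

Order the vertices as A < B < D < E < F < G. Listing each simplex with vertices in this order, K has dimension 2 with simplices:

  0-simplices (6): A, B, D, E, F, G
  1-simplices (6): AB, AD, AG, BD, BG, DG
  2-simplices (4): ABD, ABG, ADG, BDG

Hence C_0 ≅ Z^6, C_1 ≅ Z^6, C_2 ≅ Z^4.

The boundary map ∂_1: C_1 → C_0 sends each edge [p,q] (with p < q) to q − p.
As a 6×6 matrix over Z this has rank 3, with invariant factors (1,1,1).

Boundary ∂_2: C_2 → C_1 acts by ∂[p,q,r] = [q,r] − [p,r] + [p,q]. For instance
  ∂ABD = BD − AD + AB,
  ∂ABG = BG − AG + AB.
As a 6×4 matrix over Z this has rank 3, with invariant factors (1,1,1).

From H_k ≅ ker(∂_k) / im(∂_{k+1}) we obtain:

  H_2: rank ker ∂_2 − rank ∂_3 = (4 − 3) − 0 = 1, and there is no ∂_3, so H_2 ≅ Z.

H_2 ≅ Z.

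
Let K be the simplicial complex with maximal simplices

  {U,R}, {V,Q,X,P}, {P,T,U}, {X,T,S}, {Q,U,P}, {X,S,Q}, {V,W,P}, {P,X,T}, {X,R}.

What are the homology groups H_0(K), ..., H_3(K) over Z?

H_0 = Z,  H_1 = Z,  H_2 = 0,  H_3 = 0.

Fix the vertex order P < Q < R < S < T < U < V < W < X and write every simplex with vertices in increasing order. Then dim K = 3 and the simplices of K are:

  0-simplices (9): P, Q, R, S, T, U, V, W, X
  1-simplices (18): PQ, PT, PU, PV, PW, PX, QS, QU, QV, QX, RU, RX, ST, SX, TU, TX, VW, VX
  2-simplices (10): PQU, PQV, PQX, PTU, PTX, PVW, PVX, QSX, QVX, STX
  3-simplices (1): PQVX

so the chain groups are C_0 ≅ Z^9, C_1 ≅ Z^18, C_2 ≅ Z^10, C_3 ≅ Z^1.

Boundary ∂_1: C_1 → C_0 sends each edge [p,q] (with p < q) to q − p.
The 9×18 boundary matrix has rank 8 and Smith normal form diag(1,1,1,1,1,1,1,1).

∂_2: C_2 → C_1 sends each 2-simplex [p,q,r] to [q,r] − [p,r] + [p,q]. For instance
  ∂PQX = QX − PX + PQ,
  ∂QVX = VX − QX + QV.
The resulting 18×10 matrix has rank 9, and its Smith normal form has invariant factors (1,1,1,1,1,1,1,1,1).

∂_3: C_3 → C_2 sends each 3-simplex σ to the alternating sum Σ_i (−1)^i (σ with its i-th vertex removed). For instance
  ∂PQVX = QVX − PVX + PQX − PQV.
The 10×1 boundary matrix has rank 1 and Smith normal form diag(1).

From H_k ≅ ker(∂_k) / im(∂_{k+1}) we obtain:

  H_0: rank C_0 − rank ∂_1 = 9 − 8 = 1, and the invariant factors of ∂_1 are all 1, so H_0 = Z.
  H_1: rank ker ∂_1 − rank ∂_2 = (18 − 8) − 9 = 1, and the invariant factors of ∂_2 are all 1, so H_1 = Z.
  H_2: rank ker ∂_2 − rank ∂_3 = (10 − 9) − 1 = 0, and the invariant factors of ∂_3 are all 1, so H_2 = 0.
  H_3: rank ker ∂_3 − rank ∂_4 = (1 − 1) − 0 = 0, and there is no ∂_4, so H_3 = 0.

As a check, the Euler characteristic is 9 − 18 + 10 − 1 = 0, which agrees with 1 − 1 + 0 − 0 = 0.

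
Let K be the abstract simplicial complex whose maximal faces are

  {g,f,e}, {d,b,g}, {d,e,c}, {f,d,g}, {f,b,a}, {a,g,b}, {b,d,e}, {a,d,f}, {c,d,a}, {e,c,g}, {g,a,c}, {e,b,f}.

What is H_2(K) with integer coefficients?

H_2 ≅ 0.

K has 7 vertices, 18 edges, 12 triangles.
rank ∂_2 = 12, rank ∂_3 = 0 ⇒ b_2 = 12 − 12 − 0 = 0. So H_2 = 0.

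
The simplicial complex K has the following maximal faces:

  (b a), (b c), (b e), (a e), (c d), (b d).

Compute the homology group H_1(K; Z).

H_1 ≅ Z^2.

Order the vertices as a < b < c < d < e. Listing each simplex with vertices in this order, K has dimension 1 with simplices:

  0-simplices (5): a, b, c, d, e
  1-simplices (6): ab, ae, bc, bd, be, cd

so the chain groups are C_0 ≅ Z^5, C_1 ≅ Z^6.

Boundary ∂_1: C_1 → C_0 sends each edge [p,q] (with p < q) to q − p. For instance
  ∂be = e − b.
The 5×6 boundary matrix has rank 4 and Smith normal form diag(1,1,1,1).

Computing H_k = (kernel of ∂_k) / (image of ∂_{k+1}):

  H_1: rank ker ∂_1 − rank ∂_2 = (6 − 4) − 0 = 2, and there is no ∂_2, so H_1 = Z^2.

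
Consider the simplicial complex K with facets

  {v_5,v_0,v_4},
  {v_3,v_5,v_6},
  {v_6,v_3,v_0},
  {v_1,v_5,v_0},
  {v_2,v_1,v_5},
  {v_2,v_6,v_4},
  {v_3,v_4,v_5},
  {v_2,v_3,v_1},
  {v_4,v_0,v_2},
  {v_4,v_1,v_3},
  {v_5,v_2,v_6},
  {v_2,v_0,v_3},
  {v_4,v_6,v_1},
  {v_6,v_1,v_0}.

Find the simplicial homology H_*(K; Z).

K has 7 vertices, 21 edges, 14 triangles.
rank ∂_0 = 0, rank ∂_1 = 6 ⇒ b_0 = 7 − 0 − 6 = 1; all invariant factors of ∂_1 are 1 so no torsion. So H_0 ≅ Z.
rank ∂_1 = 6, rank ∂_2 = 13 ⇒ b_1 = 21 − 6 − 13 = 2; all invariant factors of ∂_2 are 1 so no torsion. So H_1 ≅ Z^2.
rank ∂_2 = 13, rank ∂_3 = 0 ⇒ b_2 = 14 − 13 − 0 = 1. So H_2 ≅ Z.

H_0 ≅ Z,  H_1 ≅ Z^2,  H_2 ≅ Z.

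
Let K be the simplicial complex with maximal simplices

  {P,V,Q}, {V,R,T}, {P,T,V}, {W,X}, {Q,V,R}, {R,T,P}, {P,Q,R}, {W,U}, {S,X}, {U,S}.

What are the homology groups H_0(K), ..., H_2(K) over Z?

H_0 = Z^2,  H_1 = Z,  H_2 = Z.

K has 9 vertices, 13 edges, 6 triangles.
rank ∂_0 = 0, rank ∂_1 = 7 ⇒ b_0 = 9 − 0 − 7 = 2; all invariant factors of ∂_1 are 1 so no torsion. So H_0 = Z^2.
rank ∂_1 = 7, rank ∂_2 = 5 ⇒ b_1 = 13 − 7 − 5 = 1; all invariant factors of ∂_2 are 1 so no torsion. So H_1 = Z.
rank ∂_2 = 5, rank ∂_3 = 0 ⇒ b_2 = 6 − 5 − 0 = 1. So H_2 = Z.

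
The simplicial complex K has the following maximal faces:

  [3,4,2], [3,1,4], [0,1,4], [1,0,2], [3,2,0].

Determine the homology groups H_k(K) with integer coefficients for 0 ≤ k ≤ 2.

Take the total order 0 < 1 < 2 < 3 < 4 on the vertex set. Then K (dimension 2) consists of the simplices:

  0-simplices (5): [0], [1], [2], [3], [4]
  1-simplices (10): [0,1], [0,2], [0,3], [0,4], [1,2], [1,3], [1,4], [2,3], [2,4], [3,4]
  2-simplices (5): [0,1,2], [0,1,4], [0,2,3], [1,3,4], [2,3,4]

so the chain groups are C_0 ≅ Z^5, C_1 ≅ Z^10, C_2 ≅ Z^5.

The boundary map ∂_1: C_1 → C_0 maps an edge to its endpoints' difference, ∂[p,q] = q − p. For instance
  ∂[0,4] = [4] − [0].
This gives a 5×10 integer matrix of rank 4; reducing to Smith normal form yields diagonal entries (1,1,1,1).

Boundary ∂_2: C_2 → C_1 maps a triangle to the signed sum of its edges. For instance
  ∂[0,1,4] = [1,4] − [0,4] + [0,1],
  ∂[1,3,4] = [3,4] − [1,4] + [1,3].
This gives a 10×5 integer matrix of rank 5; reducing to Smith normal form yields diagonal entries (1,1,1,1,1).

Now H_k = ker ∂_k / im ∂_{k+1}, so:

  H_0: rank C_0 − rank ∂_1 = 5 − 4 = 1, and the invariant factors of ∂_1 are all 1, so H_0 = Z.
  H_1: rank ker ∂_1 − rank ∂_2 = (10 − 4) − 5 = 1, and the invariant factors of ∂_2 are all 1, so H_1 = Z.
  H_2: rank ker ∂_2 − rank ∂_3 = (5 − 5) − 0 = 0, and there is no ∂_3, so H_2 = 0.

H_0 = Z,  H_1 = Z,  H_2 = 0.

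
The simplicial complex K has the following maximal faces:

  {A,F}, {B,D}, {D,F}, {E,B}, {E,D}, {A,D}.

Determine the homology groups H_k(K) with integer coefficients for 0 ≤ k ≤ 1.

K has 5 vertices, 6 edges.
rank ∂_0 = 0, rank ∂_1 = 4 ⇒ b_0 = 5 − 0 − 4 = 1; all invariant factors of ∂_1 are 1 so no torsion. So H_0 ≅ Z.
rank ∂_1 = 4, rank ∂_2 = 0 ⇒ b_1 = 6 − 4 − 0 = 2. So H_1 ≅ Z^2.

H_0 = Z,  H_1 = Z^2.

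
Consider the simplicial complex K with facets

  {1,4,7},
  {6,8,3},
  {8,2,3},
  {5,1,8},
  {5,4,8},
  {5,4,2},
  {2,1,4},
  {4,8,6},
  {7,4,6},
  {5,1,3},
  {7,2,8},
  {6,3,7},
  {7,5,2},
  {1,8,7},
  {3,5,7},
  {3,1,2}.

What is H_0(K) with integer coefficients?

H_0 = Z.

Take the total order 1 < 2 < 3 < 4 < 5 < 6 < 7 < 8 on the vertex set. Then K (dimension 2) consists of the simplices:

  0-simplices (8): [1], [2], [3], [4], [5], [6], [7], [8]
  1-simplices (24): (24 of them)
  2-simplices (16): [1,2,3], [1,2,4], [1,3,5], [1,4,7], [1,5,8], [1,7,8], [2,3,8], [2,4,5], [2,5,7], [2,7,8], [3,5,7], [3,6,7], [3,6,8], [4,5,8], [4,6,7], [4,6,8]

so the chain groups are C_0 ≅ Z^8, C_1 ≅ Z^24, C_2 ≅ Z^16.

Boundary ∂_1: C_1 → C_0 maps an edge to its endpoints' difference, ∂[p,q] = q − p. For instance
  ∂[3,5] = [5] − [3].
The resulting 8×24 matrix has rank 7, and its Smith normal form has invariant factors (1,1,1,1,1,1,1).

∂_2: C_2 → C_1 acts by ∂[p,q,r] = [q,r] − [p,r] + [p,q]. For instance
  ∂[1,7,8] = [7,8] − [1,8] + [1,7],
  ∂[2,7,8] = [7,8] − [2,8] + [2,7].
As a 24×16 matrix over Z this has rank 15, with invariant factors (1,1,1,1,1,1,1,1,1,1,1,1,1,1,1).

Computing H_k = (kernel of ∂_k) / (image of ∂_{k+1}):

  H_0: rank C_0 − rank ∂_1 = 8 − 7 = 1, and the invariant factors of ∂_1 are all 1, so H_0 = Z.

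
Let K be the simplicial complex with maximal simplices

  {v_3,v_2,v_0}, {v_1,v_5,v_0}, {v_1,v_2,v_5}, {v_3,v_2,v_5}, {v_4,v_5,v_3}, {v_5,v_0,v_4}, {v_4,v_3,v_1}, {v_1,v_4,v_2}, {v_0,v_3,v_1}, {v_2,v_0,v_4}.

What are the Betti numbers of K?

b_0 = 1, b_1 = 0, b_2 = 0.

Fix the vertex order v_0 < v_1 < v_2 < v_3 < v_4 < v_5 and write every simplex with vertices in increasing order. Then dim K = 2 and the simplices of K are:

  0-simplices (6): [v_0], [v_1], [v_2], [v_3], [v_4], [v_5]
  1-simplices (15): (15 of them)
  2-simplices (10): [v_0,v_1,v_3], [v_0,v_1,v_5], [v_0,v_2,v_3], [v_0,v_2,v_4], [v_0,v_4,v_5], [v_1,v_2,v_4], [v_1,v_2,v_5], [v_1,v_3,v_4], [v_2,v_3,v_5], [v_3,v_4,v_5]

Hence C_0 ≅ Z^6, C_1 ≅ Z^15, C_2 ≅ Z^10.

∂_1: C_1 → C_0 is given by ∂[p,q] = [q] − [p]. For instance
  ∂[v_1,v_5] = [v_5] − [v_1].
As a 6×15 matrix over Z this has rank 5, with invariant factors (1,1,1,1,1).

The boundary map ∂_2: C_2 → C_1 maps a triangle to the signed sum of its edges. For instance
  ∂[v_0,v_2,v_3] = [v_2,v_3] − [v_0,v_3] + [v_0,v_2],
  ∂[v_2,v_3,v_5] = [v_3,v_5] − [v_2,v_5] + [v_2,v_3].
The resulting 15×10 matrix has rank 10, and its Smith normal form has invariant factors (1,1,1,1,1,1,1,1,1,2).

Computing H_k = (kernel of ∂_k) / (image of ∂_{k+1}):

  H_0: rank C_0 − rank ∂_1 = 6 − 5 = 1, and the invariant factors of ∂_1 are all 1, so H_0 ≅ Z.
  H_1: rank ker ∂_1 − rank ∂_2 = (15 − 5) − 10 = 0, and ∂_2 has invariant factor 2 > 1, so H_1 ≅ Z_2.
  H_2: rank ker ∂_2 − rank ∂_3 = (10 − 10) − 0 = 0, and there is no ∂_3, so H_2 ≅ 0.

Hence the Betti numbers are b_0 = 1, b_1 = 0, b_2 = 0.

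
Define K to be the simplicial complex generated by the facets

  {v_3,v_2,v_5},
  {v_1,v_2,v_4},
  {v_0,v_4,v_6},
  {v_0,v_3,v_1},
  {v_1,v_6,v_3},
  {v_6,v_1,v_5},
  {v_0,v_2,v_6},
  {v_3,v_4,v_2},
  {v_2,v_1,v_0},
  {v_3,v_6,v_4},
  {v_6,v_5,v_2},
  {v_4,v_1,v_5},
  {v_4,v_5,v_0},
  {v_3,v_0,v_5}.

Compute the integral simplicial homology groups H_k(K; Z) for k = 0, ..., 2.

H_0 = Z,  H_1 = Z^2,  H_2 = Z.

K has 7 vertices, 21 edges, 14 triangles.
rank ∂_0 = 0, rank ∂_1 = 6 ⇒ b_0 = 7 − 0 − 6 = 1; all invariant factors of ∂_1 are 1 so no torsion. So H_0 = Z.
rank ∂_1 = 6, rank ∂_2 = 13 ⇒ b_1 = 21 − 6 − 13 = 2; all invariant factors of ∂_2 are 1 so no torsion. So H_1 = Z^2.
rank ∂_2 = 13, rank ∂_3 = 0 ⇒ b_2 = 14 − 13 − 0 = 1. So H_2 = Z.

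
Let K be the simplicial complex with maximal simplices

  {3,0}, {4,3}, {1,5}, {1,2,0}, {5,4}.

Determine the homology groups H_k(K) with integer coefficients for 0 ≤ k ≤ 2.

H_0 ≅ Z,  H_1 ≅ Z,  H_2 = 0.

We work with the vertex ordering 0 < 1 < 2 < 3 < 4 < 5. The simplices of K, each written with vertices in increasing order, are:

  0-simplices (6): [0], [1], [2], [3], [4], [5]
  1-simplices (7): [0,1], [0,2], [0,3], [1,2], [1,5], [3,4], [4,5]
  2-simplices (1): [0,1,2]

giving chain groups C_0 ≅ Z^6, C_1 ≅ Z^7, C_2 ≅ Z^1.

Boundary ∂_1: C_1 → C_0 maps an edge to its endpoints' difference, ∂[p,q] = q − p. For instance
  ∂[0,3] = [3] − [0].
The resulting 6×7 matrix has rank 5, and its Smith normal form has invariant factors (1,1,1,1,1).

Boundary ∂_2: C_2 → C_1 acts by ∂[p,q,r] = [q,r] − [p,r] + [p,q]. For instance
  ∂[0,1,2] = [1,2] − [0,2] + [0,1].
As a 7×1 matrix over Z this has rank 1, with invariant factors (1).

Now H_k = ker ∂_k / im ∂_{k+1}, so:

  H_0: rank C_0 − rank ∂_1 = 6 − 5 = 1, and the invariant factors of ∂_1 are all 1, so H_0 ≅ Z.
  H_1: rank ker ∂_1 − rank ∂_2 = (7 − 5) − 1 = 1, and the invariant factors of ∂_2 are all 1, so H_1 ≅ Z.
  H_2: rank ker ∂_2 − rank ∂_3 = (1 − 1) − 0 = 0, and there is no ∂_3, so H_2 ≅ 0.

As a check, the Euler characteristic is 6 − 7 + 1 = 0, which agrees with 1 − 1 + 0 = 0.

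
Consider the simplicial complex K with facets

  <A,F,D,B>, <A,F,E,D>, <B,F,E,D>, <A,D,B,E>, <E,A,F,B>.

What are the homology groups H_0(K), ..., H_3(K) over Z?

Order the vertices as A < B < D < E < F. Listing each simplex with vertices in this order, K has dimension 3 with simplices:

  0-simplices (5): A, B, D, E, F
  1-simplices (10): AB, AD, AE, AF, BD, BE, BF, DE, DF, EF
  2-simplices (10): ABD, ABE, ABF, ADE, ADF, AEF, BDE, BDF, BEF, DEF
  3-simplices (5): ABDE, ABDF, ABEF, ADEF, BDEF

so the chain groups are C_0 ≅ Z^5, C_1 ≅ Z^10, C_2 ≅ Z^10, C_3 ≅ Z^5.

The boundary map ∂_1: C_1 → C_0 is given by ∂[p,q] = [q] − [p].
The 5×10 boundary matrix has rank 4 and Smith normal form diag(1,1,1,1).

∂_2: C_2 → C_1 maps a triangle to the signed sum of its edges. For instance
  ∂BDE = DE − BE + BD,
  ∂BEF = EF − BF + BE.
The 10×10 boundary matrix has rank 6 and Smith normal form diag(1,1,1,1,1,1).

The boundary map ∂_3: C_3 → C_2 sends each 3-simplex σ to the alternating sum Σ_i (−1)^i (σ with its i-th vertex removed). For instance
  ∂ABDE = BDE − ADE + ABE − ABD,
  ∂ABEF = BEF − AEF + ABF − ABE.
The resulting 10×5 matrix has rank 4, and its Smith normal form has invariant factors (1,1,1,1).

Reading off H_k = ker ∂_k / im ∂_{k+1}:

  H_0: rank C_0 − rank ∂_1 = 5 − 4 = 1, and the invariant factors of ∂_1 are all 1, so H_0 ≅ Z.
  H_1: rank ker ∂_1 − rank ∂_2 = (10 − 4) − 6 = 0, and the invariant factors of ∂_2 are all 1, so H_1 ≅ 0.
  H_2: rank ker ∂_2 − rank ∂_3 = (10 − 6) − 4 = 0, and the invariant factors of ∂_3 are all 1, so H_2 ≅ 0.
  H_3: rank ker ∂_3 − rank ∂_4 = (5 − 4) − 0 = 1, and there is no ∂_4, so H_3 ≅ Z.

H_0 = Z,  H_1 = 0,  H_2 = 0,  H_3 = Z.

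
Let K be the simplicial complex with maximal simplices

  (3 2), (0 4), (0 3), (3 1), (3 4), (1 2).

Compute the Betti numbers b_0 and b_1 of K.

Take the total order 0 < 1 < 2 < 3 < 4 on the vertex set. Then K (dimension 1) consists of the simplices:

  0-simplices (5): [0], [1], [2], [3], [4]
  1-simplices (6): [0,3], [0,4], [1,2], [1,3], [2,3], [3,4]

Hence C_0 ≅ Z^5, C_1 ≅ Z^6.

The boundary map ∂_1: C_1 → C_0 sends each edge [p,q] (with p < q) to q − p. For instance
  ∂[2,3] = [3] − [2].
As a 5×6 matrix over Z this has rank 4, with invariant factors (1,1,1,1).

Computing H_k = (kernel of ∂_k) / (image of ∂_{k+1}):

  H_0: rank C_0 − rank ∂_1 = 5 − 4 = 1, and the invariant factors of ∂_1 are all 1, so H_0 = Z.
  H_1: rank ker ∂_1 − rank ∂_2 = (6 − 4) − 0 = 2, and there is no ∂_2, so H_1 = Z^2.

(K is a triangulation of a wedge of 2 circles.)

Hence the Betti numbers are b_0 = 1, b_1 = 2.

b_0 = 1, b_1 = 2.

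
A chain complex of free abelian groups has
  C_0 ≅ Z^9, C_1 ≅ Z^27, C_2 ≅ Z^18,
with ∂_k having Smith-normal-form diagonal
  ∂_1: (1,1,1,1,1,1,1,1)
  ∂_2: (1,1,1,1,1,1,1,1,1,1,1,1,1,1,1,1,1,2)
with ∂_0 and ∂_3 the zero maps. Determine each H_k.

H_0 ≅ Z,  H_1 ≅ Z ⊕ Z/2,  H_2 = 0.

H_0: b_0 = 9 − 0 − 8 = 1; torsion from ∂_1 factors > 1: none. So H_0 ≅ Z.
H_1: b_1 = 27 − 8 − 18 = 1; torsion from ∂_2 factors > 1: [2]. So H_1 ≅ Z ⊕ Z/2.
H_2: b_2 = 18 − 18 − 0 = 0; torsion from ∂_3 factors > 1: none. So H_2 ≅ 0.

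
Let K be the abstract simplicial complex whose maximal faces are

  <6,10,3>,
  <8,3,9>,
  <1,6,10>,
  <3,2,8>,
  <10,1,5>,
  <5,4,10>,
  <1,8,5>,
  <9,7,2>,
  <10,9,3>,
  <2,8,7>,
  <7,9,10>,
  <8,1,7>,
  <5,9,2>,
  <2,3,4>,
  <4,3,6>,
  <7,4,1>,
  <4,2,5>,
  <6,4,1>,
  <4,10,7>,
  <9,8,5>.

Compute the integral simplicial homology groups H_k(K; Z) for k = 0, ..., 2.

Fix the vertex order 1 < 2 < 3 < 4 < 5 < 6 < 7 < 8 < 9 < 10 and write every simplex with vertices in increasing order. Then dim K = 2 and the simplices of K are:

  0-simplices (10): [1], [2], [3], [4], [5], [6], [7], [8], [9], [10]
  1-simplices (30): (30 of them)
  2-simplices (20): (20 of them)

Hence C_0 ≅ Z^10, C_1 ≅ Z^30, C_2 ≅ Z^20.

Boundary ∂_1: C_1 → C_0 sends each edge [p,q] (with p < q) to q − p. For instance
  ∂[4,10] = [10] − [4].
As a 10×30 matrix over Z this has rank 9, with invariant factors (1,1,1,1,1,1,1,1,1).

The boundary map ∂_2: C_2 → C_1 sends each 2-simplex [p,q,r] to [q,r] − [p,r] + [p,q]. For instance
  ∂[4,7,10] = [7,10] − [4,10] + [4,7],
  ∂[3,4,6] = [4,6] − [3,6] + [3,4].
As a 30×20 matrix over Z this has rank 20, with invariant factors (1,1,1,1,1,1,1,1,1,1,1,1,1,1,1,1,1,1,1,2).

Computing H_k = (kernel of ∂_k) / (image of ∂_{k+1}):

  H_0: rank C_0 − rank ∂_1 = 10 − 9 = 1, and the invariant factors of ∂_1 are all 1, so H_0 = Z.
  H_1: rank ker ∂_1 − rank ∂_2 = (30 − 9) − 20 = 1, and ∂_2 has invariant factor 2 > 1, so H_1 = Z ⊕ Z/2Z.
  H_2: rank ker ∂_2 − rank ∂_3 = (20 − 20) − 0 = 0, and there is no ∂_3, so H_2 = 0.

As a check, the Euler characteristic is 10 − 30 + 20 = 0, which agrees with 1 − 1 + 0 = 0.

H_0 ≅ Z,  H_1 ≅ Z ⊕ Z/2Z,  H_2 = 0.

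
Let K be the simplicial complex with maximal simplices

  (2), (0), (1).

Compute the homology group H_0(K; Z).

H_0 = Z^3.

K has 3 vertices.
rank ∂_0 = 0, rank ∂_1 = 0 ⇒ b_0 = 3 − 0 − 0 = 3. So H_0 ≅ Z^3.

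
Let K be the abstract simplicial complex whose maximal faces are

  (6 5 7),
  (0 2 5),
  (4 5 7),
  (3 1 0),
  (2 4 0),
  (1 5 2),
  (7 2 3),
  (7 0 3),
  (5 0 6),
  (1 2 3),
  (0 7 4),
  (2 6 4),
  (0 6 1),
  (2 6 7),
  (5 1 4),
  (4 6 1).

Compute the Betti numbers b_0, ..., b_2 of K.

b_0 = 1, b_1 = 2, b_2 = 1.

We work with the vertex ordering 0 < 1 < 2 < 3 < 4 < 5 < 6 < 7. The simplices of K, each written with vertices in increasing order, are:

  0-simplices (8): [0], [1], [2], [3], [4], [5], [6], [7]
  1-simplices (24): (24 of them)
  2-simplices (16): [0,1,3], [0,1,6], [0,2,4], [0,2,5], [0,3,7], [0,4,7], [0,5,6], [1,2,3], [1,2,5], [1,4,5], [1,4,6], [2,3,7], [2,4,6], [2,6,7], [4,5,7], [5,6,7]

Hence C_0 ≅ Z^8, C_1 ≅ Z^24, C_2 ≅ Z^16.

∂_1: C_1 → C_0 sends each edge [p,q] (with p < q) to q − p. For instance
  ∂[2,7] = [7] − [2].
The resulting 8×24 matrix has rank 7, and its Smith normal form has invariant factors (1,1,1,1,1,1,1).

The boundary map ∂_2: C_2 → C_1 maps a triangle to the signed sum of its edges. For instance
  ∂[2,3,7] = [3,7] − [2,7] + [2,3],
  ∂[0,5,6] = [5,6] − [0,6] + [0,5].
As a 24×16 matrix over Z this has rank 15, with invariant factors (1,1,1,1,1,1,1,1,1,1,1,1,1,1,1).

Computing H_k = (kernel of ∂_k) / (image of ∂_{k+1}):

  H_0: rank C_0 − rank ∂_1 = 8 − 7 = 1, and the invariant factors of ∂_1 are all 1, so H_0 = Z.
  H_1: rank ker ∂_1 − rank ∂_2 = (24 − 7) − 15 = 2, and the invariant factors of ∂_2 are all 1, so H_1 = Z^2.
  H_2: rank ker ∂_2 − rank ∂_3 = (16 − 15) − 0 = 1, and there is no ∂_3, so H_2 = Z.

Hence the Betti numbers are b_0 = 1, b_1 = 2, b_2 = 1.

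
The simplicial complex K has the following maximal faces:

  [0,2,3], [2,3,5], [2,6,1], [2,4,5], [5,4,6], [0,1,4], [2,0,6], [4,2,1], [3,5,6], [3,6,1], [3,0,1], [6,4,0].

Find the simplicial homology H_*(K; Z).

H_0 ≅ Z,  H_1 ≅ Z/2,  H_2 = 0.

Order the vertices as 0 < 1 < 2 < 3 < 4 < 5 < 6. Listing each simplex with vertices in this order, K has dimension 2 with simplices:

  0-simplices (7): [0], [1], [2], [3], [4], [5], [6]
  1-simplices (18): [0,1], [0,2], [0,3], [0,4], [0,6], [1,2], [1,3], [1,4], [1,6], [2,3], [2,4], [2,5], [2,6], [3,5], [3,6], [4,5], [4,6], [5,6]
  2-simplices (12): [0,1,3], [0,1,4], [0,2,3], [0,2,6], [0,4,6], [1,2,4], [1,2,6], [1,3,6], [2,3,5], [2,4,5], [3,5,6], [4,5,6]

Hence C_0 ≅ Z^7, C_1 ≅ Z^18, C_2 ≅ Z^12.

Boundary ∂_1: C_1 → C_0 is given by ∂[p,q] = [q] − [p].
The resulting 7×18 matrix has rank 6, and its Smith normal form has invariant factors (1,1,1,1,1,1).

The boundary map ∂_2: C_2 → C_1 sends each 2-simplex [p,q,r] to [q,r] − [p,r] + [p,q]. For instance
  ∂[0,1,4] = [1,4] − [0,4] + [0,1],
  ∂[4,5,6] = [5,6] − [4,6] + [4,5].
The resulting 18×12 matrix has rank 12, and its Smith normal form has invariant factors (1,1,1,1,1,1,1,1,1,1,1,2).

Reading off H_k = ker ∂_k / im ∂_{k+1}:

  H_0: rank C_0 − rank ∂_1 = 7 − 6 = 1, and the invariant factors of ∂_1 are all 1, so H_0 = Z.
  H_1: rank ker ∂_1 − rank ∂_2 = (18 − 6) − 12 = 0, and ∂_2 has invariant factor 2 > 1, so H_1 = Z/2.
  H_2: rank ker ∂_2 − rank ∂_3 = (12 − 12) − 0 = 0, and there is no ∂_3, so H_2 = 0.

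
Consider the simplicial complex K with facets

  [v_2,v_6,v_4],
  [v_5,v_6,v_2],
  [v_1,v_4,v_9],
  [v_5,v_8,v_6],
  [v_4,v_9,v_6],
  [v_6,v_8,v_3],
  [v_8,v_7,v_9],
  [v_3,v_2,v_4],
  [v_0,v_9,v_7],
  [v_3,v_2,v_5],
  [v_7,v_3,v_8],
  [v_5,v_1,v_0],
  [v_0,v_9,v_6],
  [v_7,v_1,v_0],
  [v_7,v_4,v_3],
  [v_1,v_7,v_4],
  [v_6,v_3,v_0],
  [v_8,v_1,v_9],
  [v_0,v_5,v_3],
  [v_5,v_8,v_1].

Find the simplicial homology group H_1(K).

H_1 = Z ⊕ Z_2.

Take the total order v_0 < v_1 < v_2 < v_3 < v_4 < v_5 < v_6 < v_7 < v_8 < v_9 on the vertex set. Then K (dimension 2) consists of the simplices:

  0-simplices (10): [v_0], [v_1], [v_2], [v_3], [v_4], [v_5], [v_6], [v_7], [v_8], [v_9]
  1-simplices (30): (30 of them)
  2-simplices (20): (20 of them)

giving chain groups C_0 ≅ Z^10, C_1 ≅ Z^30, C_2 ≅ Z^20.

The boundary map ∂_1: C_1 → C_0 is given by ∂[p,q] = [q] − [p].
As a 10×30 matrix over Z this has rank 9, with invariant factors (1,1,1,1,1,1,1,1,1).

∂_2: C_2 → C_1 sends each 2-simplex [p,q,r] to [q,r] − [p,r] + [p,q]. For instance
  ∂[v_0,v_1,v_7] = [v_1,v_7] − [v_0,v_7] + [v_0,v_1],
  ∂[v_1,v_8,v_9] = [v_8,v_9] − [v_1,v_9] + [v_1,v_8].
The 30×20 boundary matrix has rank 20 and Smith normal form diag(1,1,1,1,1,1,1,1,1,1,1,1,1,1,1,1,1,1,1,2).

From H_k ≅ ker(∂_k) / im(∂_{k+1}) we obtain:

  H_1: rank ker ∂_1 − rank ∂_2 = (30 − 9) − 20 = 1, and ∂_2 has invariant factor 2 > 1, so H_1 = Z ⊕ Z_2.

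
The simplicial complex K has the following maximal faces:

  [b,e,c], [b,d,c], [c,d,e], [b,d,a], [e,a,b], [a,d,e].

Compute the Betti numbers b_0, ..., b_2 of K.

b_0 = 1, b_1 = 0, b_2 = 1.

Fix the vertex order a < b < c < d < e and write every simplex with vertices in increasing order. Then dim K = 2 and the simplices of K are:

  0-simplices (5): a, b, c, d, e
  1-simplices (9): ab, ad, ae, bc, bd, be, cd, ce, de
  2-simplices (6): abd, abe, ade, bcd, bce, cde

so the chain groups are C_0 ≅ Z^5, C_1 ≅ Z^9, C_2 ≅ Z^6.

Boundary ∂_1: C_1 → C_0 sends each edge [p,q] (with p < q) to q − p. For instance
  ∂ad = d − a.
As a 5×9 matrix over Z this has rank 4, with invariant factors (1,1,1,1).

Boundary ∂_2: C_2 → C_1 acts by ∂[p,q,r] = [q,r] − [p,r] + [p,q]. For instance
  ∂bcd = cd − bd + bc,
  ∂cde = de − ce + cd.
As a 9×6 matrix over Z this has rank 5, with invariant factors (1,1,1,1,1).

From H_k ≅ ker(∂_k) / im(∂_{k+1}) we obtain:

  H_0: rank C_0 − rank ∂_1 = 5 − 4 = 1, and the invariant factors of ∂_1 are all 1, so H_0 = Z.
  H_1: rank ker ∂_1 − rank ∂_2 = (9 − 4) − 5 = 0, and the invariant factors of ∂_2 are all 1, so H_1 = 0.
  H_2: rank ker ∂_2 − rank ∂_3 = (6 − 5) − 0 = 1, and there is no ∂_3, so H_2 = Z.

(K is a triangulation of the 2-sphere S^2.)

Hence the Betti numbers are b_0 = 1, b_1 = 0, b_2 = 1.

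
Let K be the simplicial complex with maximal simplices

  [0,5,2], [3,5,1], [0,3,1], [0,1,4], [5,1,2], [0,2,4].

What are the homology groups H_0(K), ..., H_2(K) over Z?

Take the total order 0 < 1 < 2 < 3 < 4 < 5 on the vertex set. Then K (dimension 2) consists of the simplices:

  0-simplices (6): [0], [1], [2], [3], [4], [5]
  1-simplices (12): [0,1], [0,2], [0,3], [0,4], [0,5], [1,2], [1,3], [1,4], [1,5], [2,4], [2,5], [3,5]
  2-simplices (6): [0,1,3], [0,1,4], [0,2,4], [0,2,5], [1,2,5], [1,3,5]

so the chain groups are C_0 ≅ Z^6, C_1 ≅ Z^12, C_2 ≅ Z^6.

The boundary map ∂_1: C_1 → C_0 is given by ∂[p,q] = [q] − [p].
As a 6×12 matrix over Z this has rank 5, with invariant factors (1,1,1,1,1).

Boundary ∂_2: C_2 → C_1 maps a triangle to the signed sum of its edges. For instance
  ∂[0,2,4] = [2,4] − [0,4] + [0,2],
  ∂[1,3,5] = [3,5] − [1,5] + [1,3].
The 12×6 boundary matrix has rank 6 and Smith normal form diag(1,1,1,1,1,1).

From H_k ≅ ker(∂_k) / im(∂_{k+1}) we obtain:

  H_0: rank C_0 − rank ∂_1 = 6 − 5 = 1, and the invariant factors of ∂_1 are all 1, so H_0 = Z.
  H_1: rank ker ∂_1 − rank ∂_2 = (12 − 5) − 6 = 1, and the invariant factors of ∂_2 are all 1, so H_1 = Z.
  H_2: rank ker ∂_2 − rank ∂_3 = (6 − 6) − 0 = 0, and there is no ∂_3, so H_2 = 0.

H_0 ≅ Z,  H_1 ≅ Z,  H_2 = 0.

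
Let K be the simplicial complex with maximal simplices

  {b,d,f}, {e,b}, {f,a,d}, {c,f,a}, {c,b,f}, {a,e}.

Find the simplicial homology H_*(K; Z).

K has 6 vertices, 10 edges, 4 triangles.
rank ∂_0 = 0, rank ∂_1 = 5 ⇒ b_0 = 6 − 0 − 5 = 1; all invariant factors of ∂_1 are 1 so no torsion. So H_0 = Z.
rank ∂_1 = 5, rank ∂_2 = 4 ⇒ b_1 = 10 − 5 − 4 = 1; all invariant factors of ∂_2 are 1 so no torsion. So H_1 = Z.
rank ∂_2 = 4, rank ∂_3 = 0 ⇒ b_2 = 4 − 4 − 0 = 0. So H_2 = 0.

H_0 ≅ Z,  H_1 ≅ Z,  H_2 = 0.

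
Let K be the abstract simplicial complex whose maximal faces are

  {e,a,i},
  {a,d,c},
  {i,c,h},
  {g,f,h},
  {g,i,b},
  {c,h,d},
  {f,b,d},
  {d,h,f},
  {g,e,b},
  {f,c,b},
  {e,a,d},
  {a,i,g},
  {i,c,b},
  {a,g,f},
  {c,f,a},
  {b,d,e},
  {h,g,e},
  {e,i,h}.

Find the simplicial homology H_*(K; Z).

Order the vertices as a < b < c < d < e < f < g < h < i. Listing each simplex with vertices in this order, K has dimension 2 with simplices:

  0-simplices (9): a, b, c, d, e, f, g, h, i
  1-simplices (27): ac, ad, ae, af, ag, ai, bc, bd, be, bf, bg, bi, cd, cf, ch, ci, de, df, dh, eg, eh, ei, fg, fh, gh, gi, hi
  2-simplices (18): acd, acf, ade, aei, afg, agi, bcf, bci, bde, bdf, beg, bgi, cdh, chi, dfh, egh, ehi, fgh

Hence C_0 ≅ Z^9, C_1 ≅ Z^27, C_2 ≅ Z^18.

The boundary map ∂_1: C_1 → C_0 maps an edge to its endpoints' difference, ∂[p,q] = q − p.
The resulting 9×27 matrix has rank 8, and its Smith normal form has invariant factors (1,1,1,1,1,1,1,1).

Boundary ∂_2: C_2 → C_1 acts by ∂[p,q,r] = [q,r] − [p,r] + [p,q]. For instance
  ∂ehi = hi − ei + eh,
  ∂cdh = dh − ch + cd.
As a 27×18 matrix over Z this has rank 18, with invariant factors (1,1,1,1,1,1,1,1,1,1,1,1,1,1,1,1,1,2).

From H_k ≅ ker(∂_k) / im(∂_{k+1}) we obtain:

  H_0: rank C_0 − rank ∂_1 = 9 − 8 = 1, and the invariant factors of ∂_1 are all 1, so H_0 = Z.
  H_1: rank ker ∂_1 − rank ∂_2 = (27 − 8) − 18 = 1, and ∂_2 has invariant factor 2 > 1, so H_1 = Z ⊕ Z_2.
  H_2: rank ker ∂_2 − rank ∂_3 = (18 − 18) − 0 = 0, and there is no ∂_3, so H_2 = 0.

(K is a triangulation of the Klein bottle.)

H_0 = Z,  H_1 = Z ⊕ Z_2,  H_2 = 0.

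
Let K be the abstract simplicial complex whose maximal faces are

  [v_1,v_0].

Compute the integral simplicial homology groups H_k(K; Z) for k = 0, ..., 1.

H_0 ≅ Z,  H_1 = 0.

Take the total order v_0 < v_1 on the vertex set. Then K (dimension 1) consists of the simplices:

  0-simplices (2): [v_0], [v_1]
  1-simplices (1): [v_0,v_1]

giving chain groups C_0 ≅ Z^2, C_1 ≅ Z^1.

The boundary map ∂_1: C_1 → C_0 maps an edge to its endpoints' difference, ∂[p,q] = q − p.
This gives a 2×1 integer matrix of rank 1; reducing to Smith normal form yields diagonal entries (1).

From H_k ≅ ker(∂_k) / im(∂_{k+1}) we obtain:

  H_0: rank C_0 − rank ∂_1 = 2 − 1 = 1, and the invariant factors of ∂_1 are all 1, so H_0 = Z.
  H_1: rank ker ∂_1 − rank ∂_2 = (1 − 1) − 0 = 0, and there is no ∂_2, so H_1 = 0.

(K is a triangulation of the 1-simplex.)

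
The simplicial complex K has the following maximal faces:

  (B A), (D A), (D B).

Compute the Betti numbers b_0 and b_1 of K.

b_0 = 1, b_1 = 1.

Order the vertices as A < B < D. Listing each simplex with vertices in this order, K has dimension 1 with simplices:

  0-simplices (3): A, B, D
  1-simplices (3): AB, AD, BD

giving chain groups C_0 ≅ Z^3, C_1 ≅ Z^3.

The boundary map ∂_1: C_1 → C_0 is given by ∂[p,q] = [q] − [p]. For instance
  ∂AD = D − A.
This gives a 3×3 integer matrix of rank 2; reducing to Smith normal form yields diagonal entries (1,1).

From H_k ≅ ker(∂_k) / im(∂_{k+1}) we obtain:

  H_0: rank C_0 − rank ∂_1 = 3 − 2 = 1, and the invariant factors of ∂_1 are all 1, so H_0 = Z.
  H_1: rank ker ∂_1 − rank ∂_2 = (3 − 2) − 0 = 1, and there is no ∂_2, so H_1 = Z.

As a check, the Euler characteristic is 3 − 3 = 0, which agrees with 1 − 1 = 0.

Hence the Betti numbers are b_0 = 1, b_1 = 1.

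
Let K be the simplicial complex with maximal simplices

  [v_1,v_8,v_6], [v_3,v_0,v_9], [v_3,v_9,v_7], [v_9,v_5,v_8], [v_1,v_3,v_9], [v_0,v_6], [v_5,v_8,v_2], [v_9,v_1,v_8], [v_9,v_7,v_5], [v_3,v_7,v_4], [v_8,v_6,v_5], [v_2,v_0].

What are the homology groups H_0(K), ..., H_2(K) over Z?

H_0 = Z,  H_1 = Z^2,  H_2 = 0.

We work with the vertex ordering v_0 < v_1 < v_2 < v_3 < v_4 < v_5 < v_6 < v_7 < v_8 < v_9. The simplices of K, each written with vertices in increasing order, are:

  0-simplices (10): [v_0], [v_1], [v_2], [v_3], [v_4], [v_5], [v_6], [v_7], [v_8], [v_9]
  1-simplices (21): (21 of them)
  2-simplices (10): [v_0,v_3,v_9], [v_1,v_3,v_9], [v_1,v_6,v_8], [v_1,v_8,v_9], [v_2,v_5,v_8], [v_3,v_4,v_7], [v_3,v_7,v_9], [v_5,v_6,v_8], [v_5,v_7,v_9], [v_5,v_8,v_9]

giving chain groups C_0 ≅ Z^10, C_1 ≅ Z^21, C_2 ≅ Z^10.

∂_1: C_1 → C_0 sends each edge [p,q] (with p < q) to q − p. For instance
  ∂[v_0,v_2] = [v_2] − [v_0].
This gives a 10×21 integer matrix of rank 9; reducing to Smith normal form yields diagonal entries (1,1,1,1,1,1,1,1,1).

Boundary ∂_2: C_2 → C_1 sends each 2-simplex [p,q,r] to [q,r] − [p,r] + [p,q]. For instance
  ∂[v_2,v_5,v_8] = [v_5,v_8] − [v_2,v_8] + [v_2,v_5],
  ∂[v_3,v_7,v_9] = [v_7,v_9] − [v_3,v_9] + [v_3,v_7].
The 21×10 boundary matrix has rank 10 and Smith normal form diag(1,1,1,1,1,1,1,1,1,1).

Now H_k = ker ∂_k / im ∂_{k+1}, so:

  H_0: rank C_0 − rank ∂_1 = 10 − 9 = 1, and the invariant factors of ∂_1 are all 1, so H_0 = Z.
  H_1: rank ker ∂_1 − rank ∂_2 = (21 − 9) − 10 = 2, and the invariant factors of ∂_2 are all 1, so H_1 = Z^2.
  H_2: rank ker ∂_2 − rank ∂_3 = (10 − 10) − 0 = 0, and there is no ∂_3, so H_2 = 0.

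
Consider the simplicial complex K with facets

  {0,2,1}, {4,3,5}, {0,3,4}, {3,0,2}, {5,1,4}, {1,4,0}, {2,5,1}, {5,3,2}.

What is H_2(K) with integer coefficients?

Order the vertices as 0 < 1 < 2 < 3 < 4 < 5. Listing each simplex with vertices in this order, K has dimension 2 with simplices:

  0-simplices (6): [0], [1], [2], [3], [4], [5]
  1-simplices (12): [0,1], [0,2], [0,3], [0,4], [1,2], [1,4], [1,5], [2,3], [2,5], [3,4], [3,5], [4,5]
  2-simplices (8): [0,1,2], [0,1,4], [0,2,3], [0,3,4], [1,2,5], [1,4,5], [2,3,5], [3,4,5]

so the chain groups are C_0 ≅ Z^6, C_1 ≅ Z^12, C_2 ≅ Z^8.

Boundary ∂_1: C_1 → C_0 is given by ∂[p,q] = [q] − [p].
The resulting 6×12 matrix has rank 5, and its Smith normal form has invariant factors (1,1,1,1,1).

∂_2: C_2 → C_1 sends each 2-simplex [p,q,r] to [q,r] − [p,r] + [p,q]. For instance
  ∂[2,3,5] = [3,5] − [2,5] + [2,3],
  ∂[0,1,4] = [1,4] − [0,4] + [0,1].
The resulting 12×8 matrix has rank 7, and its Smith normal form has invariant factors (1,1,1,1,1,1,1).

Computing H_k = (kernel of ∂_k) / (image of ∂_{k+1}):

  H_2: rank ker ∂_2 − rank ∂_3 = (8 − 7) − 0 = 1, and there is no ∂_3, so H_2 = Z.

H_2 = Z.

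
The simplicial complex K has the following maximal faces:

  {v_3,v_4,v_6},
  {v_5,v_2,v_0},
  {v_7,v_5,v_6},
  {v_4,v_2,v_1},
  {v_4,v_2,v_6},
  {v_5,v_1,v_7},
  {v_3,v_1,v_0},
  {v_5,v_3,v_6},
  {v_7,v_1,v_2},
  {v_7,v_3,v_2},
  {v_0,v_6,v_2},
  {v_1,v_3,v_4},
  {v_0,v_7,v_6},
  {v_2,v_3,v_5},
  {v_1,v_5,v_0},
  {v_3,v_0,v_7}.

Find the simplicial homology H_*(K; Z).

H_0 = Z,  H_1 = Z^2,  H_2 = Z.

Order the vertices as v_0 < v_1 < v_2 < v_3 < v_4 < v_5 < v_6 < v_7. Listing each simplex with vertices in this order, K has dimension 2 with simplices:

  0-simplices (8): [v_0], [v_1], [v_2], [v_3], [v_4], [v_5], [v_6], [v_7]
  1-simplices (24): (24 of them)
  2-simplices (16): (16 of them)

so the chain groups are C_0 ≅ Z^8, C_1 ≅ Z^24, C_2 ≅ Z^16.

Boundary ∂_1: C_1 → C_0 maps an edge to its endpoints' difference, ∂[p,q] = q − p. For instance
  ∂[v_1,v_7] = [v_7] − [v_1].
The 8×24 boundary matrix has rank 7 and Smith normal form diag(1,1,1,1,1,1,1).

Boundary ∂_2: C_2 → C_1 sends each 2-simplex [p,q,r] to [q,r] − [p,r] + [p,q]. For instance
  ∂[v_0,v_1,v_5] = [v_1,v_5] − [v_0,v_5] + [v_0,v_1],
  ∂[v_3,v_4,v_6] = [v_4,v_6] − [v_3,v_6] + [v_3,v_4].
This gives a 24×16 integer matrix of rank 15; reducing to Smith normal form yields diagonal entries (1,1,1,1,1,1,1,1,1,1,1,1,1,1,1).

Now H_k = ker ∂_k / im ∂_{k+1}, so:

  H_0: rank C_0 − rank ∂_1 = 8 − 7 = 1, and the invariant factors of ∂_1 are all 1, so H_0 = Z.
  H_1: rank ker ∂_1 − rank ∂_2 = (24 − 7) − 15 = 2, and the invariant factors of ∂_2 are all 1, so H_1 = Z^2.
  H_2: rank ker ∂_2 − rank ∂_3 = (16 − 15) − 0 = 1, and there is no ∂_3, so H_2 = Z.

As a check, the Euler characteristic is 8 − 24 + 16 = 0, which agrees with 1 − 2 + 1 = 0.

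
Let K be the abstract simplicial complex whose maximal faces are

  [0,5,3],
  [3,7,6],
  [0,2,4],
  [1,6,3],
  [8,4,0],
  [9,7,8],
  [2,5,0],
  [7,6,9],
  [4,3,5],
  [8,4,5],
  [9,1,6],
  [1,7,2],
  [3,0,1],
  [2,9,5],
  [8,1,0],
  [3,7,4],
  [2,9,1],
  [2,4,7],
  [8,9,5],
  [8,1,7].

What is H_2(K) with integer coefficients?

Fix the vertex order 0 < 1 < 2 < 3 < 4 < 5 < 6 < 7 < 8 < 9 and write every simplex with vertices in increasing order. Then dim K = 2 and the simplices of K are:

  0-simplices (10): [0], [1], [2], [3], [4], [5], [6], [7], [8], [9]
  1-simplices (30): (30 of them)
  2-simplices (20): (20 of them)

Hence C_0 ≅ Z^10, C_1 ≅ Z^30, C_2 ≅ Z^20.

Boundary ∂_1: C_1 → C_0 maps an edge to its endpoints' difference, ∂[p,q] = q − p.
As a 10×30 matrix over Z this has rank 9, with invariant factors (1,1,1,1,1,1,1,1,1).

Boundary ∂_2: C_2 → C_1 maps a triangle to the signed sum of its edges. For instance
  ∂[1,3,6] = [3,6] − [1,6] + [1,3],
  ∂[0,1,8] = [1,8] − [0,8] + [0,1].
The resulting 30×20 matrix has rank 20, and its Smith normal form has invariant factors (1,1,1,1,1,1,1,1,1,1,1,1,1,1,1,1,1,1,1,2).

Now H_k = ker ∂_k / im ∂_{k+1}, so:

  H_2: rank ker ∂_2 − rank ∂_3 = (20 − 20) − 0 = 0, and there is no ∂_3, so H_2 = 0.

(K is a triangulation of the Klein bottle.)

H_2 ≅ 0.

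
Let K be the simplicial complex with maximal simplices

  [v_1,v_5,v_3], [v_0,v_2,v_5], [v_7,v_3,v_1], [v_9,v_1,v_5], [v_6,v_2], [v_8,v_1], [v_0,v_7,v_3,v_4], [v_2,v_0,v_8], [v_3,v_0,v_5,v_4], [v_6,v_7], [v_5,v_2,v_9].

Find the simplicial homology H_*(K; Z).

Order the vertices as v_0 < v_1 < v_2 < v_3 < v_4 < v_5 < v_6 < v_7 < v_8 < v_9. Listing each simplex with vertices in this order, K has dimension 3 with simplices:

  0-simplices (10): [v_0], [v_1], [v_2], [v_3], [v_4], [v_5], [v_6], [v_7], [v_8], [v_9]
  1-simplices (22): (22 of them)
  2-simplices (13): (13 of them)
  3-simplices (2): [v_0,v_3,v_4,v_5], [v_0,v_3,v_4,v_7]

so the chain groups are C_0 ≅ Z^10, C_1 ≅ Z^22, C_2 ≅ Z^13, C_3 ≅ Z^2.

The boundary map ∂_1: C_1 → C_0 sends each edge [p,q] (with p < q) to q − p. For instance
  ∂[v_1,v_7] = [v_7] − [v_1].
This gives a 10×22 integer matrix of rank 9; reducing to Smith normal form yields diagonal entries (1,1,1,1,1,1,1,1,1).

The boundary map ∂_2: C_2 → C_1 sends each 2-simplex [p,q,r] to [q,r] − [p,r] + [p,q]. For instance
  ∂[v_1,v_5,v_9] = [v_5,v_9] − [v_1,v_9] + [v_1,v_5],
  ∂[v_1,v_3,v_7] = [v_3,v_7] − [v_1,v_7] + [v_1,v_3].
This gives a 22×13 integer matrix of rank 11; reducing to Smith normal form yields diagonal entries (1,1,1,1,1,1,1,1,1,1,1).

The boundary map ∂_3: C_3 → C_2 sends each 3-simplex σ to the alternating sum Σ_i (−1)^i (σ with its i-th vertex removed). For instance
  ∂[v_0,v_3,v_4,v_5] = [v_3,v_4,v_5] − [v_0,v_4,v_5] + [v_0,v_3,v_5] − [v_0,v_3,v_4],
  ∂[v_0,v_3,v_4,v_7] = [v_3,v_4,v_7] − [v_0,v_4,v_7] + [v_0,v_3,v_7] − [v_0,v_3,v_4].
The resulting 13×2 matrix has rank 2, and its Smith normal form has invariant factors (1,1).

Computing H_k = (kernel of ∂_k) / (image of ∂_{k+1}):

  H_0: rank C_0 − rank ∂_1 = 10 − 9 = 1, and the invariant factors of ∂_1 are all 1, so H_0 = Z.
  H_1: rank ker ∂_1 − rank ∂_2 = (22 − 9) − 11 = 2, and the invariant factors of ∂_2 are all 1, so H_1 = Z^2.
  H_2: rank ker ∂_2 − rank ∂_3 = (13 − 11) − 2 = 0, and the invariant factors of ∂_3 are all 1, so H_2 = 0.
  H_3: rank ker ∂_3 − rank ∂_4 = (2 − 2) − 0 = 0, and there is no ∂_4, so H_3 = 0.

As a check, the Euler characteristic is 10 − 22 + 13 − 2 = -1, which agrees with 1 − 2 + 0 − 0 = -1.

H_0 ≅ Z,  H_1 ≅ Z^2,  H_2 = 0,  H_3 = 0.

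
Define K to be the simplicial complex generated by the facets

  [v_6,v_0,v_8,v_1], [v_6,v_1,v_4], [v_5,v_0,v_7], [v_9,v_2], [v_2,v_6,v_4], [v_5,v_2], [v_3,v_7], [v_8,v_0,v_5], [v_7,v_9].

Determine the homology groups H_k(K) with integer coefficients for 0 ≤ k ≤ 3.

H_0 = Z,  H_1 = Z^2,  H_2 = 0,  H_3 = 0.

We work with the vertex ordering v_0 < v_1 < v_2 < v_3 < v_4 < v_5 < v_6 < v_7 < v_8 < v_9. The simplices of K, each written with vertices in increasing order, are:

  0-simplices (10): [v_0], [v_1], [v_2], [v_3], [v_4], [v_5], [v_6], [v_7], [v_8], [v_9]
  1-simplices (18): (18 of them)
  2-simplices (8): [v_0,v_1,v_6], [v_0,v_1,v_8], [v_0,v_5,v_7], [v_0,v_5,v_8], [v_0,v_6,v_8], [v_1,v_4,v_6], [v_1,v_6,v_8], [v_2,v_4,v_6]
  3-simplices (1): [v_0,v_1,v_6,v_8]

so the chain groups are C_0 ≅ Z^10, C_1 ≅ Z^18, C_2 ≅ Z^8, C_3 ≅ Z^1.

∂_1: C_1 → C_0 is given by ∂[p,q] = [q] − [p].
This gives a 10×18 integer matrix of rank 9; reducing to Smith normal form yields diagonal entries (1,1,1,1,1,1,1,1,1).

Boundary ∂_2: C_2 → C_1 acts by ∂[p,q,r] = [q,r] − [p,r] + [p,q]. For instance
  ∂[v_0,v_1,v_6] = [v_1,v_6] − [v_0,v_6] + [v_0,v_1],
  ∂[v_1,v_4,v_6] = [v_4,v_6] − [v_1,v_6] + [v_1,v_4].
This gives a 18×8 integer matrix of rank 7; reducing to Smith normal form yields diagonal entries (1,1,1,1,1,1,1).

Boundary ∂_3: C_3 → C_2 sends each 3-simplex σ to the alternating sum Σ_i (−1)^i (σ with its i-th vertex removed). For instance
  ∂[v_0,v_1,v_6,v_8] = [v_1,v_6,v_8] − [v_0,v_6,v_8] + [v_0,v_1,v_8] − [v_0,v_1,v_6].
The 8×1 boundary matrix has rank 1 and Smith normal form diag(1).

Now H_k = ker ∂_k / im ∂_{k+1}, so:

  H_0: rank C_0 − rank ∂_1 = 10 − 9 = 1, and the invariant factors of ∂_1 are all 1, so H_0 = Z.
  H_1: rank ker ∂_1 − rank ∂_2 = (18 − 9) − 7 = 2, and the invariant factors of ∂_2 are all 1, so H_1 = Z^2.
  H_2: rank ker ∂_2 − rank ∂_3 = (8 − 7) − 1 = 0, and the invariant factors of ∂_3 are all 1, so H_2 = 0.
  H_3: rank ker ∂_3 − rank ∂_4 = (1 − 1) − 0 = 0, and there is no ∂_4, so H_3 = 0.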